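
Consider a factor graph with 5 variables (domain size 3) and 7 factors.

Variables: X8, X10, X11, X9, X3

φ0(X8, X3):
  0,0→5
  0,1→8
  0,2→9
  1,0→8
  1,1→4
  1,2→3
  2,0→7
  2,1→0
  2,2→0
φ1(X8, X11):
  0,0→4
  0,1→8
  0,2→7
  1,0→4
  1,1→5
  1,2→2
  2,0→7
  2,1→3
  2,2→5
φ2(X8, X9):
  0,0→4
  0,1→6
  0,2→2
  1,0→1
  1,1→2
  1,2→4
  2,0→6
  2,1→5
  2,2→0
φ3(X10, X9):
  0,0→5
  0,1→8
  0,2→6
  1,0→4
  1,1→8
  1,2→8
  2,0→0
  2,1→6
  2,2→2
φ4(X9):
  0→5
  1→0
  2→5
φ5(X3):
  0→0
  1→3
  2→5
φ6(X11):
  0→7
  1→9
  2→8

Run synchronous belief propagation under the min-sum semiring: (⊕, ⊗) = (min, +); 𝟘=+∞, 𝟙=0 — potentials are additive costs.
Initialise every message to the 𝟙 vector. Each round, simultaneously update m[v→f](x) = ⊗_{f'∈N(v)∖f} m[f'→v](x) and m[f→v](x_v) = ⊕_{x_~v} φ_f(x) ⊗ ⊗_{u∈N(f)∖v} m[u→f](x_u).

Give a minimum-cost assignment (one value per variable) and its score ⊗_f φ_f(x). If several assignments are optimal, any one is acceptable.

assignment: (X8=2, X10=2, X11=1, X9=2, X3=1); score = 22

init: all messages = 𝟙 over 3 values
r1 m[φ0→X8] = [5, 3, 0]
r1 m[φ0→X3] = [5, 0, 0]
r1 m[φ1→X8] = [4, 2, 3]
r1 m[φ1→X11] = [4, 3, 2]
r1 m[φ2→X8] = [2, 1, 0]
r1 m[φ2→X9] = [1, 2, 0]
r1 m[φ3→X10] = [5, 4, 0]
r1 m[φ3→X9] = [0, 6, 2]
r1 m[φ4→X9] = [5, 0, 5]
r1 m[φ5→X3] = [0, 3, 5]
r1 m[φ6→X11] = [7, 9, 8]
r1 m[X8→φ0] = [0, 0, 0]
r1 m[X8→φ1] = [0, 0, 0]
r1 m[X8→φ2] = [0, 0, 0]
r1 m[X10→φ3] = [0, 0, 0]
r1 m[X11→φ1] = [0, 0, 0]
r1 m[X11→φ6] = [0, 0, 0]
r1 m[X9→φ2] = [0, 0, 0]
r1 m[X9→φ3] = [0, 0, 0]
r1 m[X9→φ4] = [0, 0, 0]
r1 m[X3→φ0] = [0, 0, 0]
r1 m[X3→φ5] = [0, 0, 0]
r2 m[φ0→X8] = [5, 3, 0]
r2 m[φ0→X3] = [5, 0, 0]
r2 m[φ1→X8] = [4, 2, 3]
r2 m[φ1→X11] = [4, 3, 2]
r2 m[φ2→X8] = [2, 1, 0]
r2 m[φ2→X9] = [1, 2, 0]
r2 m[φ3→X10] = [5, 4, 0]
r2 m[φ3→X9] = [0, 6, 2]
r2 m[φ4→X9] = [5, 0, 5]
r2 m[φ5→X3] = [0, 3, 5]
r2 m[φ6→X11] = [7, 9, 8]
r2 m[X8→φ0] = [6, 3, 3]
r2 m[X8→φ1] = [7, 4, 0]
r2 m[X8→φ2] = [9, 5, 3]
r2 m[X10→φ3] = [0, 0, 0]
r2 m[X11→φ1] = [7, 9, 8]
r2 m[X11→φ6] = [4, 3, 2]
r2 m[X9→φ2] = [5, 6, 7]
r2 m[X9→φ3] = [6, 2, 5]
r2 m[X9→φ4] = [1, 8, 2]
r2 m[X3→φ0] = [0, 3, 5]
r2 m[X3→φ5] = [5, 0, 0]
r3 m[φ0→X8] = [5, 7, 3]
r3 m[φ0→X3] = [10, 3, 3]
r3 m[φ1→X8] = [11, 10, 12]
r3 m[φ1→X11] = [7, 3, 5]
r3 m[φ2→X8] = [9, 6, 7]
r3 m[φ2→X9] = [6, 7, 3]
r3 m[φ3→X10] = [10, 10, 6]
r3 m[φ3→X9] = [0, 6, 2]
r3 m[φ4→X9] = [5, 0, 5]
r3 m[φ5→X3] = [0, 3, 5]
r3 m[φ6→X11] = [7, 9, 8]
r3 m[X8→φ0] = [6, 3, 3]
r3 m[X8→φ1] = [7, 4, 0]
r3 m[X8→φ2] = [9, 5, 3]
r3 m[X10→φ3] = [0, 0, 0]
r3 m[X11→φ1] = [7, 9, 8]
r3 m[X11→φ6] = [4, 3, 2]
r3 m[X9→φ2] = [5, 6, 7]
r3 m[X9→φ3] = [6, 2, 5]
r3 m[X9→φ4] = [1, 8, 2]
r3 m[X3→φ0] = [0, 3, 5]
r3 m[X3→φ5] = [5, 0, 0]
r4 m[φ0→X8] = [5, 7, 3]
r4 m[φ0→X3] = [10, 3, 3]
r4 m[φ1→X8] = [11, 10, 12]
r4 m[φ1→X11] = [7, 3, 5]
r4 m[φ2→X8] = [9, 6, 7]
r4 m[φ2→X9] = [6, 7, 3]
r4 m[φ3→X10] = [10, 10, 6]
r4 m[φ3→X9] = [0, 6, 2]
r4 m[φ4→X9] = [5, 0, 5]
r4 m[φ5→X3] = [0, 3, 5]
r4 m[φ6→X11] = [7, 9, 8]
r4 m[X8→φ0] = [20, 16, 19]
r4 m[X8→φ1] = [14, 13, 10]
r4 m[X8→φ2] = [16, 17, 15]
r4 m[X10→φ3] = [0, 0, 0]
r4 m[X11→φ1] = [7, 9, 8]
r4 m[X11→φ6] = [7, 3, 5]
r4 m[X9→φ2] = [5, 6, 7]
r4 m[X9→φ3] = [11, 7, 8]
r4 m[X9→φ4] = [6, 13, 5]
r4 m[X3→φ0] = [0, 3, 5]
r4 m[X3→φ5] = [10, 3, 3]
r5 m[φ0→X8] = [5, 7, 3]
r5 m[φ0→X3] = [24, 19, 19]
r5 m[φ1→X8] = [11, 10, 12]
r5 m[φ1→X11] = [17, 13, 15]
r5 m[φ2→X8] = [9, 6, 7]
r5 m[φ2→X9] = [18, 19, 15]
r5 m[φ3→X10] = [14, 15, 10]
r5 m[φ3→X9] = [0, 6, 2]
r5 m[φ4→X9] = [5, 0, 5]
r5 m[φ5→X3] = [0, 3, 5]
r5 m[φ6→X11] = [7, 9, 8]
r5 m[X8→φ0] = [20, 16, 19]
r5 m[X8→φ1] = [14, 13, 10]
r5 m[X8→φ2] = [16, 17, 15]
r5 m[X10→φ3] = [0, 0, 0]
r5 m[X11→φ1] = [7, 9, 8]
r5 m[X11→φ6] = [7, 3, 5]
r5 m[X9→φ2] = [5, 6, 7]
r5 m[X9→φ3] = [11, 7, 8]
r5 m[X9→φ4] = [6, 13, 5]
r5 m[X3→φ0] = [0, 3, 5]
r5 m[X3→φ5] = [10, 3, 3]
r6 m[φ0→X8] = [5, 7, 3]
r6 m[φ0→X3] = [24, 19, 19]
r6 m[φ1→X8] = [11, 10, 12]
r6 m[φ1→X11] = [17, 13, 15]
r6 m[φ2→X8] = [9, 6, 7]
r6 m[φ2→X9] = [18, 19, 15]
r6 m[φ3→X10] = [14, 15, 10]
r6 m[φ3→X9] = [0, 6, 2]
r6 m[φ4→X9] = [5, 0, 5]
r6 m[φ5→X3] = [0, 3, 5]
r6 m[φ6→X11] = [7, 9, 8]
r6 m[X8→φ0] = [20, 16, 19]
r6 m[X8→φ1] = [14, 13, 10]
r6 m[X8→φ2] = [16, 17, 15]
r6 m[X10→φ3] = [0, 0, 0]
r6 m[X11→φ1] = [7, 9, 8]
r6 m[X11→φ6] = [17, 13, 15]
r6 m[X9→φ2] = [5, 6, 7]
r6 m[X9→φ3] = [23, 19, 20]
r6 m[X9→φ4] = [18, 25, 17]
r6 m[X3→φ0] = [0, 3, 5]
r6 m[X3→φ5] = [24, 19, 19]
r7 m[φ0→X8] = [5, 7, 3]
r7 m[φ0→X3] = [24, 19, 19]
r7 m[φ1→X8] = [11, 10, 12]
r7 m[φ1→X11] = [17, 13, 15]
r7 m[φ2→X8] = [9, 6, 7]
r7 m[φ2→X9] = [18, 19, 15]
r7 m[φ3→X10] = [26, 27, 22]
r7 m[φ3→X9] = [0, 6, 2]
r7 m[φ4→X9] = [5, 0, 5]
r7 m[φ5→X3] = [0, 3, 5]
r7 m[φ6→X11] = [7, 9, 8]
r7 m[X8→φ0] = [20, 16, 19]
r7 m[X8→φ1] = [14, 13, 10]
r7 m[X8→φ2] = [16, 17, 15]
r7 m[X10→φ3] = [0, 0, 0]
r7 m[X11→φ1] = [7, 9, 8]
r7 m[X11→φ6] = [17, 13, 15]
r7 m[X9→φ2] = [5, 6, 7]
r7 m[X9→φ3] = [23, 19, 20]
r7 m[X9→φ4] = [18, 25, 17]
r7 m[X3→φ0] = [0, 3, 5]
r7 m[X3→φ5] = [24, 19, 19]
r8 m[φ0→X8] = [5, 7, 3]
r8 m[φ0→X3] = [24, 19, 19]
r8 m[φ1→X8] = [11, 10, 12]
r8 m[φ1→X11] = [17, 13, 15]
r8 m[φ2→X8] = [9, 6, 7]
r8 m[φ2→X9] = [18, 19, 15]
r8 m[φ3→X10] = [26, 27, 22]
r8 m[φ3→X9] = [0, 6, 2]
r8 m[φ4→X9] = [5, 0, 5]
r8 m[φ5→X3] = [0, 3, 5]
r8 m[φ6→X11] = [7, 9, 8]
r8 m[X8→φ0] = [20, 16, 19]
r8 m[X8→φ1] = [14, 13, 10]
r8 m[X8→φ2] = [16, 17, 15]
r8 m[X10→φ3] = [0, 0, 0]
r8 m[X11→φ1] = [7, 9, 8]
r8 m[X11→φ6] = [17, 13, 15]
r8 m[X9→φ2] = [5, 6, 7]
r8 m[X9→φ3] = [23, 19, 20]
r8 m[X9→φ4] = [18, 25, 17]
r8 m[X3→φ0] = [0, 3, 5]
r8 m[X3→φ5] = [24, 19, 19]
fixed point reached at round 8
traceback from X8: (X8=2, X10=2, X11=1, X9=2, X3=1), score=22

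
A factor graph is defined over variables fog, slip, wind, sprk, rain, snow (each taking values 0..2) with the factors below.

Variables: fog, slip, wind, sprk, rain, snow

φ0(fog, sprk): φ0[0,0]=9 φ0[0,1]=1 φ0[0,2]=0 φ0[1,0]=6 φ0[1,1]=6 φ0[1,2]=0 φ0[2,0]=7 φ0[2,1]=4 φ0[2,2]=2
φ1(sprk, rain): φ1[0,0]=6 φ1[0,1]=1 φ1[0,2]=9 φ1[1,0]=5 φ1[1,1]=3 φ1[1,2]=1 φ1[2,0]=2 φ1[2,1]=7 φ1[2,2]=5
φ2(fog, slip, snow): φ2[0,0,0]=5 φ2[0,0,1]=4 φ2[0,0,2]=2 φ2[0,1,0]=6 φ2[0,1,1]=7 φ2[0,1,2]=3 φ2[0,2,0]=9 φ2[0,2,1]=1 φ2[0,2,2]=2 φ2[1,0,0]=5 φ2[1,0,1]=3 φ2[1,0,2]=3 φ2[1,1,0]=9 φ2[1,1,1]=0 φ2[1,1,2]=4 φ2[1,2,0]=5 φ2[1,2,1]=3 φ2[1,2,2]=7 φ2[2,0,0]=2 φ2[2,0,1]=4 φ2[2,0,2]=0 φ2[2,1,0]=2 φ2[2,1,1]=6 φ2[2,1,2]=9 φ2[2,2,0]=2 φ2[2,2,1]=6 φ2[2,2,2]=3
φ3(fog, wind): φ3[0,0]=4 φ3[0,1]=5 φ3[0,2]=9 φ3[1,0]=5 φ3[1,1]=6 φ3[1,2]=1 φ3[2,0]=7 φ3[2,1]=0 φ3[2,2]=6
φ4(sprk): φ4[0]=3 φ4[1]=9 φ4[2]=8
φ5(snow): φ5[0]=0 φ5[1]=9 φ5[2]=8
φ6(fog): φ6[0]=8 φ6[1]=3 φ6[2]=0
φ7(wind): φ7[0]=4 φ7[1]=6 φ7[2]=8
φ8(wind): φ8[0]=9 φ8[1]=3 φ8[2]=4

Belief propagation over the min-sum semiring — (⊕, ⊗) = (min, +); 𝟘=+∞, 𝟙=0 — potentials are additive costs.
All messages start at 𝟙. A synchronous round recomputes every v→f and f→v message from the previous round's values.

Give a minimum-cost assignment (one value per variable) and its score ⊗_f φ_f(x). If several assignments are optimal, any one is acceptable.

assignment: (fog=2, slip=0, wind=1, sprk=0, rain=1, snow=0); score = 22

init: all messages = 𝟙 over 3 values
r1 m[φ0→fog] = [0, 0, 2]
r1 m[φ0→sprk] = [6, 1, 0]
r1 m[φ1→sprk] = [1, 1, 2]
r1 m[φ1→rain] = [2, 1, 1]
r1 m[φ2→fog] = [1, 0, 0]
r1 m[φ2→slip] = [0, 0, 1]
r1 m[φ2→snow] = [2, 0, 0]
r1 m[φ3→fog] = [4, 1, 0]
r1 m[φ3→wind] = [4, 0, 1]
r1 m[φ4→sprk] = [3, 9, 8]
r1 m[φ5→snow] = [0, 9, 8]
r1 m[φ6→fog] = [8, 3, 0]
r1 m[φ7→wind] = [4, 6, 8]
r1 m[φ8→wind] = [9, 3, 4]
r1 m[fog→φ0] = [0, 0, 0]
r1 m[fog→φ2] = [0, 0, 0]
r1 m[fog→φ3] = [0, 0, 0]
r1 m[fog→φ6] = [0, 0, 0]
r1 m[slip→φ2] = [0, 0, 0]
r1 m[wind→φ3] = [0, 0, 0]
r1 m[wind→φ7] = [0, 0, 0]
r1 m[wind→φ8] = [0, 0, 0]
r1 m[sprk→φ0] = [0, 0, 0]
r1 m[sprk→φ1] = [0, 0, 0]
r1 m[sprk→φ4] = [0, 0, 0]
r1 m[rain→φ1] = [0, 0, 0]
r1 m[snow→φ2] = [0, 0, 0]
r1 m[snow→φ5] = [0, 0, 0]
r2 m[φ0→fog] = [0, 0, 2]
r2 m[φ0→sprk] = [6, 1, 0]
r2 m[φ1→sprk] = [1, 1, 2]
r2 m[φ1→rain] = [2, 1, 1]
r2 m[φ2→fog] = [1, 0, 0]
r2 m[φ2→slip] = [0, 0, 1]
r2 m[φ2→snow] = [2, 0, 0]
r2 m[φ3→fog] = [4, 1, 0]
r2 m[φ3→wind] = [4, 0, 1]
r2 m[φ4→sprk] = [3, 9, 8]
r2 m[φ5→snow] = [0, 9, 8]
r2 m[φ6→fog] = [8, 3, 0]
r2 m[φ7→wind] = [4, 6, 8]
r2 m[φ8→wind] = [9, 3, 4]
r2 m[fog→φ0] = [13, 4, 0]
r2 m[fog→φ2] = [12, 4, 2]
r2 m[fog→φ3] = [9, 3, 2]
r2 m[fog→φ6] = [5, 1, 2]
r2 m[slip→φ2] = [0, 0, 0]
r2 m[wind→φ3] = [13, 9, 12]
r2 m[wind→φ7] = [13, 3, 5]
r2 m[wind→φ8] = [8, 6, 9]
r2 m[sprk→φ0] = [4, 10, 10]
r2 m[sprk→φ1] = [9, 10, 8]
r2 m[sprk→φ4] = [7, 2, 2]
r2 m[rain→φ1] = [0, 0, 0]
r2 m[snow→φ2] = [0, 9, 8]
r2 m[snow→φ5] = [2, 0, 0]
r3 m[φ0→fog] = [10, 10, 11]
r3 m[φ0→sprk] = [7, 4, 2]
r3 m[φ1→sprk] = [1, 1, 2]
r3 m[φ1→rain] = [10, 10, 11]
r3 m[φ2→fog] = [5, 5, 2]
r3 m[φ2→slip] = [4, 4, 4]
r3 m[φ2→snow] = [4, 4, 2]
r3 m[φ3→fog] = [14, 13, 9]
r3 m[φ3→wind] = [8, 2, 4]
r3 m[φ4→sprk] = [3, 9, 8]
r3 m[φ5→snow] = [0, 9, 8]
r3 m[φ6→fog] = [8, 3, 0]
r3 m[φ7→wind] = [4, 6, 8]
r3 m[φ8→wind] = [9, 3, 4]
r3 m[fog→φ0] = [13, 4, 0]
r3 m[fog→φ2] = [12, 4, 2]
r3 m[fog→φ3] = [9, 3, 2]
r3 m[fog→φ6] = [5, 1, 2]
r3 m[slip→φ2] = [0, 0, 0]
r3 m[wind→φ3] = [13, 9, 12]
r3 m[wind→φ7] = [13, 3, 5]
r3 m[wind→φ8] = [8, 6, 9]
r3 m[sprk→φ0] = [4, 10, 10]
r3 m[sprk→φ1] = [9, 10, 8]
r3 m[sprk→φ4] = [7, 2, 2]
r3 m[rain→φ1] = [0, 0, 0]
r3 m[snow→φ2] = [0, 9, 8]
r3 m[snow→φ5] = [2, 0, 0]
r4 m[φ0→fog] = [10, 10, 11]
r4 m[φ0→sprk] = [7, 4, 2]
r4 m[φ1→sprk] = [1, 1, 2]
r4 m[φ1→rain] = [10, 10, 11]
r4 m[φ2→fog] = [5, 5, 2]
r4 m[φ2→slip] = [4, 4, 4]
r4 m[φ2→snow] = [4, 4, 2]
r4 m[φ3→fog] = [14, 13, 9]
r4 m[φ3→wind] = [8, 2, 4]
r4 m[φ4→sprk] = [3, 9, 8]
r4 m[φ5→snow] = [0, 9, 8]
r4 m[φ6→fog] = [8, 3, 0]
r4 m[φ7→wind] = [4, 6, 8]
r4 m[φ8→wind] = [9, 3, 4]
r4 m[fog→φ0] = [27, 21, 11]
r4 m[fog→φ2] = [32, 26, 20]
r4 m[fog→φ3] = [23, 18, 13]
r4 m[fog→φ6] = [29, 28, 22]
r4 m[slip→φ2] = [0, 0, 0]
r4 m[wind→φ3] = [13, 9, 12]
r4 m[wind→φ7] = [17, 5, 8]
r4 m[wind→φ8] = [12, 8, 12]
r4 m[sprk→φ0] = [4, 10, 10]
r4 m[sprk→φ1] = [10, 13, 10]
r4 m[sprk→φ4] = [8, 5, 4]
r4 m[rain→φ1] = [0, 0, 0]
r4 m[snow→φ2] = [0, 9, 8]
r4 m[snow→φ5] = [4, 4, 2]
r5 m[φ0→fog] = [10, 10, 11]
r5 m[φ0→sprk] = [18, 15, 13]
r5 m[φ1→sprk] = [1, 1, 2]
r5 m[φ1→rain] = [12, 11, 14]
r5 m[φ2→fog] = [5, 5, 2]
r5 m[φ2→slip] = [22, 22, 22]
r5 m[φ2→snow] = [22, 24, 20]
r5 m[φ3→fog] = [14, 13, 9]
r5 m[φ3→wind] = [20, 13, 19]
r5 m[φ4→sprk] = [3, 9, 8]
r5 m[φ5→snow] = [0, 9, 8]
r5 m[φ6→fog] = [8, 3, 0]
r5 m[φ7→wind] = [4, 6, 8]
r5 m[φ8→wind] = [9, 3, 4]
r5 m[fog→φ0] = [27, 21, 11]
r5 m[fog→φ2] = [32, 26, 20]
r5 m[fog→φ3] = [23, 18, 13]
r5 m[fog→φ6] = [29, 28, 22]
r5 m[slip→φ2] = [0, 0, 0]
r5 m[wind→φ3] = [13, 9, 12]
r5 m[wind→φ7] = [17, 5, 8]
r5 m[wind→φ8] = [12, 8, 12]
r5 m[sprk→φ0] = [4, 10, 10]
r5 m[sprk→φ1] = [10, 13, 10]
r5 m[sprk→φ4] = [8, 5, 4]
r5 m[rain→φ1] = [0, 0, 0]
r5 m[snow→φ2] = [0, 9, 8]
r5 m[snow→φ5] = [4, 4, 2]
r6 m[φ0→fog] = [10, 10, 11]
r6 m[φ0→sprk] = [18, 15, 13]
r6 m[φ1→sprk] = [1, 1, 2]
r6 m[φ1→rain] = [12, 11, 14]
r6 m[φ2→fog] = [5, 5, 2]
r6 m[φ2→slip] = [22, 22, 22]
r6 m[φ2→snow] = [22, 24, 20]
r6 m[φ3→fog] = [14, 13, 9]
r6 m[φ3→wind] = [20, 13, 19]
r6 m[φ4→sprk] = [3, 9, 8]
r6 m[φ5→snow] = [0, 9, 8]
r6 m[φ6→fog] = [8, 3, 0]
r6 m[φ7→wind] = [4, 6, 8]
r6 m[φ8→wind] = [9, 3, 4]
r6 m[fog→φ0] = [27, 21, 11]
r6 m[fog→φ2] = [32, 26, 20]
r6 m[fog→φ3] = [23, 18, 13]
r6 m[fog→φ6] = [29, 28, 22]
r6 m[slip→φ2] = [0, 0, 0]
r6 m[wind→φ3] = [13, 9, 12]
r6 m[wind→φ7] = [29, 16, 23]
r6 m[wind→φ8] = [24, 19, 27]
r6 m[sprk→φ0] = [4, 10, 10]
r6 m[sprk→φ1] = [21, 24, 21]
r6 m[sprk→φ4] = [19, 16, 15]
r6 m[rain→φ1] = [0, 0, 0]
r6 m[snow→φ2] = [0, 9, 8]
r6 m[snow→φ5] = [22, 24, 20]
r7 m[φ0→fog] = [10, 10, 11]
r7 m[φ0→sprk] = [18, 15, 13]
r7 m[φ1→sprk] = [1, 1, 2]
r7 m[φ1→rain] = [23, 22, 25]
r7 m[φ2→fog] = [5, 5, 2]
r7 m[φ2→slip] = [22, 22, 22]
r7 m[φ2→snow] = [22, 24, 20]
r7 m[φ3→fog] = [14, 13, 9]
r7 m[φ3→wind] = [20, 13, 19]
r7 m[φ4→sprk] = [3, 9, 8]
r7 m[φ5→snow] = [0, 9, 8]
r7 m[φ6→fog] = [8, 3, 0]
r7 m[φ7→wind] = [4, 6, 8]
r7 m[φ8→wind] = [9, 3, 4]
r7 m[fog→φ0] = [27, 21, 11]
r7 m[fog→φ2] = [32, 26, 20]
r7 m[fog→φ3] = [23, 18, 13]
r7 m[fog→φ6] = [29, 28, 22]
r7 m[slip→φ2] = [0, 0, 0]
r7 m[wind→φ3] = [13, 9, 12]
r7 m[wind→φ7] = [29, 16, 23]
r7 m[wind→φ8] = [24, 19, 27]
r7 m[sprk→φ0] = [4, 10, 10]
r7 m[sprk→φ1] = [21, 24, 21]
r7 m[sprk→φ4] = [19, 16, 15]
r7 m[rain→φ1] = [0, 0, 0]
r7 m[snow→φ2] = [0, 9, 8]
r7 m[snow→φ5] = [22, 24, 20]
r8 m[φ0→fog] = [10, 10, 11]
r8 m[φ0→sprk] = [18, 15, 13]
r8 m[φ1→sprk] = [1, 1, 2]
r8 m[φ1→rain] = [23, 22, 25]
r8 m[φ2→fog] = [5, 5, 2]
r8 m[φ2→slip] = [22, 22, 22]
r8 m[φ2→snow] = [22, 24, 20]
r8 m[φ3→fog] = [14, 13, 9]
r8 m[φ3→wind] = [20, 13, 19]
r8 m[φ4→sprk] = [3, 9, 8]
r8 m[φ5→snow] = [0, 9, 8]
r8 m[φ6→fog] = [8, 3, 0]
r8 m[φ7→wind] = [4, 6, 8]
r8 m[φ8→wind] = [9, 3, 4]
r8 m[fog→φ0] = [27, 21, 11]
r8 m[fog→φ2] = [32, 26, 20]
r8 m[fog→φ3] = [23, 18, 13]
r8 m[fog→φ6] = [29, 28, 22]
r8 m[slip→φ2] = [0, 0, 0]
r8 m[wind→φ3] = [13, 9, 12]
r8 m[wind→φ7] = [29, 16, 23]
r8 m[wind→φ8] = [24, 19, 27]
r8 m[sprk→φ0] = [4, 10, 10]
r8 m[sprk→φ1] = [21, 24, 21]
r8 m[sprk→φ4] = [19, 16, 15]
r8 m[rain→φ1] = [0, 0, 0]
r8 m[snow→φ2] = [0, 9, 8]
r8 m[snow→φ5] = [22, 24, 20]
fixed point reached at round 8
traceback from fog: (fog=2, slip=0, wind=1, sprk=0, rain=1, snow=0), score=22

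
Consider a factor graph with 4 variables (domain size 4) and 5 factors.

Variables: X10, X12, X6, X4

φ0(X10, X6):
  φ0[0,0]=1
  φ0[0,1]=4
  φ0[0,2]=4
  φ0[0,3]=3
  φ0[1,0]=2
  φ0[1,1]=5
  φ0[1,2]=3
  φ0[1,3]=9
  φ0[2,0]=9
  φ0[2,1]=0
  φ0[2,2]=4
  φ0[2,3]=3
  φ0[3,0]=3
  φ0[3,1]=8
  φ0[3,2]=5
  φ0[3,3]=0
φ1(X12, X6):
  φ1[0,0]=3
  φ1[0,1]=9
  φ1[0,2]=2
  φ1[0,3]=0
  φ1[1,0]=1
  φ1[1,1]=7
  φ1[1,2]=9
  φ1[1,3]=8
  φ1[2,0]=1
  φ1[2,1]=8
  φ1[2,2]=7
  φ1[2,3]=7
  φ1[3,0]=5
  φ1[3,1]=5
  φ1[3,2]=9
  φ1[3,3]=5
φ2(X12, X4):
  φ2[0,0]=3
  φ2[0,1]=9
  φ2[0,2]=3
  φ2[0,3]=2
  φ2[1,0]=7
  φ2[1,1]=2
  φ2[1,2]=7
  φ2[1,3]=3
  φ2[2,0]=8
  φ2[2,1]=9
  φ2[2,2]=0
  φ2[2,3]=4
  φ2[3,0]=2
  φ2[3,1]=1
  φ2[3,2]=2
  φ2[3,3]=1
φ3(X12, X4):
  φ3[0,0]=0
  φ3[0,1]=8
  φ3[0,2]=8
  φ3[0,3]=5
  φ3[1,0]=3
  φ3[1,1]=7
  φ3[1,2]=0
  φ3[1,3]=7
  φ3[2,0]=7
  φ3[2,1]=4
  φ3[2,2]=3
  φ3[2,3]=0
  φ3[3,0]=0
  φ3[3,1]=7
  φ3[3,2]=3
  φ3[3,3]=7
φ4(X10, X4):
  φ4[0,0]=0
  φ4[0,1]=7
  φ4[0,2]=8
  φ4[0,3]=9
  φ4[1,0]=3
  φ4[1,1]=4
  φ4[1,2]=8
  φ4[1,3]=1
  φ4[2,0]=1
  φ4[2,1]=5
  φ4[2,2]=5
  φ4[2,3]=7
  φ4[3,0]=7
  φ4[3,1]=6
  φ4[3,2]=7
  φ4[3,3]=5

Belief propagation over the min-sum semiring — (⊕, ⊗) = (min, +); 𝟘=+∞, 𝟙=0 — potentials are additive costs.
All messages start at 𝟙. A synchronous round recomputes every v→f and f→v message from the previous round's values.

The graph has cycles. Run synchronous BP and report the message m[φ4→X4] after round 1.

message @ round 1 = [0, 4, 5, 1]

init: all messages = 𝟙 over 4 values
r1 m[φ0→X10] = [1, 2, 0, 0]
r1 m[φ0→X6] = [1, 0, 3, 0]
r1 m[φ1→X12] = [0, 1, 1, 5]
r1 m[φ1→X6] = [1, 5, 2, 0]
r1 m[φ2→X12] = [2, 2, 0, 1]
r1 m[φ2→X4] = [2, 1, 0, 1]
r1 m[φ3→X12] = [0, 0, 0, 0]
r1 m[φ3→X4] = [0, 4, 0, 0]
r1 m[φ4→X10] = [0, 1, 1, 5]
r1 m[φ4→X4] = [0, 4, 5, 1]
r1 m[X10→φ0] = [0, 0, 0, 0]
r1 m[X10→φ4] = [0, 0, 0, 0]
r1 m[X12→φ1] = [0, 0, 0, 0]
r1 m[X12→φ2] = [0, 0, 0, 0]
r1 m[X12→φ3] = [0, 0, 0, 0]
r1 m[X6→φ0] = [0, 0, 0, 0]
r1 m[X6→φ1] = [0, 0, 0, 0]
r1 m[X4→φ2] = [0, 0, 0, 0]
r1 m[X4→φ3] = [0, 0, 0, 0]
r1 m[X4→φ4] = [0, 0, 0, 0]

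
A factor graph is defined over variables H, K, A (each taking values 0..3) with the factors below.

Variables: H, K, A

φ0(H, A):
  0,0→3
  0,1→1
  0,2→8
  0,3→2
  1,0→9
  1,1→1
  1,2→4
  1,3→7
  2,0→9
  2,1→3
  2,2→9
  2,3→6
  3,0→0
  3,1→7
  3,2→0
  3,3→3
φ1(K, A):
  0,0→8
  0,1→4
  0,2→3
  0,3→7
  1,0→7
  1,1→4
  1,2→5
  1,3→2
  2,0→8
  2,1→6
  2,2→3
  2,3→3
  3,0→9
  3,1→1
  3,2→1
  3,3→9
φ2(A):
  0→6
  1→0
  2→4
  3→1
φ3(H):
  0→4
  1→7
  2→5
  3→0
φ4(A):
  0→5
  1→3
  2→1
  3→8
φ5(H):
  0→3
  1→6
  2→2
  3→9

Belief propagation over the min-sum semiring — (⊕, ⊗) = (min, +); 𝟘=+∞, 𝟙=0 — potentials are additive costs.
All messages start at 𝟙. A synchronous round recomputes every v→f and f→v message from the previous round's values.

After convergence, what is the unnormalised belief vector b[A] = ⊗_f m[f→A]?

b[A] = [27, 12, 15, 20]

init: all messages = 𝟙 over 4 values
r1 m[φ0→H] = [1, 1, 3, 0]
r1 m[φ0→A] = [0, 1, 0, 2]
r1 m[φ1→K] = [3, 2, 3, 1]
r1 m[φ1→A] = [7, 1, 1, 2]
r1 m[φ2→A] = [6, 0, 4, 1]
r1 m[φ3→H] = [4, 7, 5, 0]
r1 m[φ4→A] = [5, 3, 1, 8]
r1 m[φ5→H] = [3, 6, 2, 9]
r1 m[H→φ0] = [0, 0, 0, 0]
r1 m[H→φ3] = [0, 0, 0, 0]
r1 m[H→φ5] = [0, 0, 0, 0]
r1 m[K→φ1] = [0, 0, 0, 0]
r1 m[A→φ0] = [0, 0, 0, 0]
r1 m[A→φ1] = [0, 0, 0, 0]
r1 m[A→φ2] = [0, 0, 0, 0]
r1 m[A→φ4] = [0, 0, 0, 0]
r2 m[φ0→H] = [1, 1, 3, 0]
r2 m[φ0→A] = [0, 1, 0, 2]
r2 m[φ1→K] = [3, 2, 3, 1]
r2 m[φ1→A] = [7, 1, 1, 2]
r2 m[φ2→A] = [6, 0, 4, 1]
r2 m[φ3→H] = [4, 7, 5, 0]
r2 m[φ4→A] = [5, 3, 1, 8]
r2 m[φ5→H] = [3, 6, 2, 9]
r2 m[H→φ0] = [7, 13, 7, 9]
r2 m[H→φ3] = [4, 7, 5, 9]
r2 m[H→φ5] = [5, 8, 8, 0]
r2 m[K→φ1] = [0, 0, 0, 0]
r2 m[A→φ0] = [18, 4, 6, 11]
r2 m[A→φ1] = [11, 4, 5, 11]
r2 m[A→φ2] = [12, 5, 2, 12]
r2 m[A→φ4] = [13, 2, 5, 5]
r3 m[φ0→H] = [5, 5, 7, 6]
r3 m[φ0→A] = [9, 8, 9, 9]
r3 m[φ1→K] = [8, 8, 8, 5]
r3 m[φ1→A] = [7, 1, 1, 2]
r3 m[φ2→A] = [6, 0, 4, 1]
r3 m[φ3→H] = [4, 7, 5, 0]
r3 m[φ4→A] = [5, 3, 1, 8]
r3 m[φ5→H] = [3, 6, 2, 9]
r3 m[H→φ0] = [7, 13, 7, 9]
r3 m[H→φ3] = [4, 7, 5, 9]
r3 m[H→φ5] = [5, 8, 8, 0]
r3 m[K→φ1] = [0, 0, 0, 0]
r3 m[A→φ0] = [18, 4, 6, 11]
r3 m[A→φ1] = [11, 4, 5, 11]
r3 m[A→φ2] = [12, 5, 2, 12]
r3 m[A→φ4] = [13, 2, 5, 5]
r4 m[φ0→H] = [5, 5, 7, 6]
r4 m[φ0→A] = [9, 8, 9, 9]
r4 m[φ1→K] = [8, 8, 8, 5]
r4 m[φ1→A] = [7, 1, 1, 2]
r4 m[φ2→A] = [6, 0, 4, 1]
r4 m[φ3→H] = [4, 7, 5, 0]
r4 m[φ4→A] = [5, 3, 1, 8]
r4 m[φ5→H] = [3, 6, 2, 9]
r4 m[H→φ0] = [7, 13, 7, 9]
r4 m[H→φ3] = [8, 11, 9, 15]
r4 m[H→φ5] = [9, 12, 12, 6]
r4 m[K→φ1] = [0, 0, 0, 0]
r4 m[A→φ0] = [18, 4, 6, 11]
r4 m[A→φ1] = [20, 11, 14, 18]
r4 m[A→φ2] = [21, 12, 11, 19]
r4 m[A→φ4] = [22, 9, 14, 12]
r5 m[φ0→H] = [5, 5, 7, 6]
r5 m[φ0→A] = [9, 8, 9, 9]
r5 m[φ1→K] = [15, 15, 17, 12]
r5 m[φ1→A] = [7, 1, 1, 2]
r5 m[φ2→A] = [6, 0, 4, 1]
r5 m[φ3→H] = [4, 7, 5, 0]
r5 m[φ4→A] = [5, 3, 1, 8]
r5 m[φ5→H] = [3, 6, 2, 9]
r5 m[H→φ0] = [7, 13, 7, 9]
r5 m[H→φ3] = [8, 11, 9, 15]
r5 m[H→φ5] = [9, 12, 12, 6]
r5 m[K→φ1] = [0, 0, 0, 0]
r5 m[A→φ0] = [18, 4, 6, 11]
r5 m[A→φ1] = [20, 11, 14, 18]
r5 m[A→φ2] = [21, 12, 11, 19]
r5 m[A→φ4] = [22, 9, 14, 12]
r6 m[φ0→H] = [5, 5, 7, 6]
r6 m[φ0→A] = [9, 8, 9, 9]
r6 m[φ1→K] = [15, 15, 17, 12]
r6 m[φ1→A] = [7, 1, 1, 2]
r6 m[φ2→A] = [6, 0, 4, 1]
r6 m[φ3→H] = [4, 7, 5, 0]
r6 m[φ4→A] = [5, 3, 1, 8]
r6 m[φ5→H] = [3, 6, 2, 9]
r6 m[H→φ0] = [7, 13, 7, 9]
r6 m[H→φ3] = [8, 11, 9, 15]
r6 m[H→φ5] = [9, 12, 12, 6]
r6 m[K→φ1] = [0, 0, 0, 0]
r6 m[A→φ0] = [18, 4, 6, 11]
r6 m[A→φ1] = [20, 11, 14, 18]
r6 m[A→φ2] = [21, 12, 11, 19]
r6 m[A→φ4] = [22, 9, 14, 12]
fixed point reached at round 6
b[A] = ⊗ incoming = [27, 12, 15, 20]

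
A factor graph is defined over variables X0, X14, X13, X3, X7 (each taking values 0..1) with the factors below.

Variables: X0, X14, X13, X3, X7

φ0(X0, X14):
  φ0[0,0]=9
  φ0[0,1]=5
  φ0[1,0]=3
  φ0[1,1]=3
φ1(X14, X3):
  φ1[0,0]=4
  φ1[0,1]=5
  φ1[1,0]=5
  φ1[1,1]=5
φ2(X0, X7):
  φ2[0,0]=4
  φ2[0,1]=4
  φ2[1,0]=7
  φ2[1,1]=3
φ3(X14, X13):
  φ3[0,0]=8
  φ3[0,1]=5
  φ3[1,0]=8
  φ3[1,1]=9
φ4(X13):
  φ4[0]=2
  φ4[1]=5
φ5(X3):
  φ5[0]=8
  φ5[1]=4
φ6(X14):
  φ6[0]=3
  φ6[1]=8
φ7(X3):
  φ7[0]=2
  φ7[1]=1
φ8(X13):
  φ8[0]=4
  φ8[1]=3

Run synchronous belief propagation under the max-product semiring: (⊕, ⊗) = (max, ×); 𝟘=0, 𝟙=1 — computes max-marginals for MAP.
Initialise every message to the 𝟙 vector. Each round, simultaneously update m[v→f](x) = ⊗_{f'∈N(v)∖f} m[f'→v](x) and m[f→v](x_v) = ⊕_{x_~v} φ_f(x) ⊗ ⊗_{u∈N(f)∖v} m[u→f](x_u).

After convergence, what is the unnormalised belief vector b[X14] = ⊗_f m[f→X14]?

b[X14] = [518400, 1814400]

init: all messages = 𝟙 over 2 values
r1 m[φ0→X0] = [9, 3]
r1 m[φ0→X14] = [9, 5]
r1 m[φ1→X14] = [5, 5]
r1 m[φ1→X3] = [5, 5]
r1 m[φ2→X0] = [4, 7]
r1 m[φ2→X7] = [7, 4]
r1 m[φ3→X14] = [8, 9]
r1 m[φ3→X13] = [8, 9]
r1 m[φ4→X13] = [2, 5]
r1 m[φ5→X3] = [8, 4]
r1 m[φ6→X14] = [3, 8]
r1 m[φ7→X3] = [2, 1]
r1 m[φ8→X13] = [4, 3]
r1 m[X0→φ0] = [1, 1]
r1 m[X0→φ2] = [1, 1]
r1 m[X14→φ0] = [1, 1]
r1 m[X14→φ1] = [1, 1]
r1 m[X14→φ3] = [1, 1]
r1 m[X14→φ6] = [1, 1]
r1 m[X13→φ3] = [1, 1]
r1 m[X13→φ4] = [1, 1]
r1 m[X13→φ8] = [1, 1]
r1 m[X3→φ1] = [1, 1]
r1 m[X3→φ5] = [1, 1]
r1 m[X3→φ7] = [1, 1]
r1 m[X7→φ2] = [1, 1]
r2 m[φ0→X0] = [9, 3]
r2 m[φ0→X14] = [9, 5]
r2 m[φ1→X14] = [5, 5]
r2 m[φ1→X3] = [5, 5]
r2 m[φ2→X0] = [4, 7]
r2 m[φ2→X7] = [7, 4]
r2 m[φ3→X14] = [8, 9]
r2 m[φ3→X13] = [8, 9]
r2 m[φ4→X13] = [2, 5]
r2 m[φ5→X3] = [8, 4]
r2 m[φ6→X14] = [3, 8]
r2 m[φ7→X3] = [2, 1]
r2 m[φ8→X13] = [4, 3]
r2 m[X0→φ0] = [4, 7]
r2 m[X0→φ2] = [9, 3]
r2 m[X14→φ0] = [120, 360]
r2 m[X14→φ1] = [216, 360]
r2 m[X14→φ3] = [135, 200]
r2 m[X14→φ6] = [360, 225]
r2 m[X13→φ3] = [8, 15]
r2 m[X13→φ4] = [32, 27]
r2 m[X13→φ8] = [16, 45]
r2 m[X3→φ1] = [16, 4]
r2 m[X3→φ5] = [10, 5]
r2 m[X3→φ7] = [40, 20]
r2 m[X7→φ2] = [1, 1]
r3 m[φ0→X0] = [1800, 1080]
r3 m[φ0→X14] = [36, 21]
r3 m[φ1→X14] = [64, 80]
r3 m[φ1→X3] = [1800, 1800]
r3 m[φ2→X0] = [4, 7]
r3 m[φ2→X7] = [36, 36]
r3 m[φ3→X14] = [75, 135]
r3 m[φ3→X13] = [1600, 1800]
r3 m[φ4→X13] = [2, 5]
r3 m[φ5→X3] = [8, 4]
r3 m[φ6→X14] = [3, 8]
r3 m[φ7→X3] = [2, 1]
r3 m[φ8→X13] = [4, 3]
r3 m[X0→φ0] = [4, 7]
r3 m[X0→φ2] = [9, 3]
r3 m[X14→φ0] = [120, 360]
r3 m[X14→φ1] = [216, 360]
r3 m[X14→φ3] = [135, 200]
r3 m[X14→φ6] = [360, 225]
r3 m[X13→φ3] = [8, 15]
r3 m[X13→φ4] = [32, 27]
r3 m[X13→φ8] = [16, 45]
r3 m[X3→φ1] = [16, 4]
r3 m[X3→φ5] = [10, 5]
r3 m[X3→φ7] = [40, 20]
r3 m[X7→φ2] = [1, 1]
r4 m[φ0→X0] = [1800, 1080]
r4 m[φ0→X14] = [36, 21]
r4 m[φ1→X14] = [64, 80]
r4 m[φ1→X3] = [1800, 1800]
r4 m[φ2→X0] = [4, 7]
r4 m[φ2→X7] = [36, 36]
r4 m[φ3→X14] = [75, 135]
r4 m[φ3→X13] = [1600, 1800]
r4 m[φ4→X13] = [2, 5]
r4 m[φ5→X3] = [8, 4]
r4 m[φ6→X14] = [3, 8]
r4 m[φ7→X3] = [2, 1]
r4 m[φ8→X13] = [4, 3]
r4 m[X0→φ0] = [4, 7]
r4 m[X0→φ2] = [1800, 1080]
r4 m[X14→φ0] = [14400, 86400]
r4 m[X14→φ1] = [8100, 22680]
r4 m[X14→φ3] = [6912, 13440]
r4 m[X14→φ6] = [172800, 226800]
r4 m[X13→φ3] = [8, 15]
r4 m[X13→φ4] = [6400, 5400]
r4 m[X13→φ8] = [3200, 9000]
r4 m[X3→φ1] = [16, 4]
r4 m[X3→φ5] = [3600, 1800]
r4 m[X3→φ7] = [14400, 7200]
r4 m[X7→φ2] = [1, 1]
r5 m[φ0→X0] = [432000, 259200]
r5 m[φ0→X14] = [36, 21]
r5 m[φ1→X14] = [64, 80]
r5 m[φ1→X3] = [113400, 113400]
r5 m[φ2→X0] = [4, 7]
r5 m[φ2→X7] = [7560, 7200]
r5 m[φ3→X14] = [75, 135]
r5 m[φ3→X13] = [107520, 120960]
r5 m[φ4→X13] = [2, 5]
r5 m[φ5→X3] = [8, 4]
r5 m[φ6→X14] = [3, 8]
r5 m[φ7→X3] = [2, 1]
r5 m[φ8→X13] = [4, 3]
r5 m[X0→φ0] = [4, 7]
r5 m[X0→φ2] = [1800, 1080]
r5 m[X14→φ0] = [14400, 86400]
r5 m[X14→φ1] = [8100, 22680]
r5 m[X14→φ3] = [6912, 13440]
r5 m[X14→φ6] = [172800, 226800]
r5 m[X13→φ3] = [8, 15]
r5 m[X13→φ4] = [6400, 5400]
r5 m[X13→φ8] = [3200, 9000]
r5 m[X3→φ1] = [16, 4]
r5 m[X3→φ5] = [3600, 1800]
r5 m[X3→φ7] = [14400, 7200]
r5 m[X7→φ2] = [1, 1]
r6 m[φ0→X0] = [432000, 259200]
r6 m[φ0→X14] = [36, 21]
r6 m[φ1→X14] = [64, 80]
r6 m[φ1→X3] = [113400, 113400]
r6 m[φ2→X0] = [4, 7]
r6 m[φ2→X7] = [7560, 7200]
r6 m[φ3→X14] = [75, 135]
r6 m[φ3→X13] = [107520, 120960]
r6 m[φ4→X13] = [2, 5]
r6 m[φ5→X3] = [8, 4]
r6 m[φ6→X14] = [3, 8]
r6 m[φ7→X3] = [2, 1]
r6 m[φ8→X13] = [4, 3]
r6 m[X0→φ0] = [4, 7]
r6 m[X0→φ2] = [432000, 259200]
r6 m[X14→φ0] = [14400, 86400]
r6 m[X14→φ1] = [8100, 22680]
r6 m[X14→φ3] = [6912, 13440]
r6 m[X14→φ6] = [172800, 226800]
r6 m[X13→φ3] = [8, 15]
r6 m[X13→φ4] = [430080, 362880]
r6 m[X13→φ8] = [215040, 604800]
r6 m[X3→φ1] = [16, 4]
r6 m[X3→φ5] = [226800, 113400]
r6 m[X3→φ7] = [907200, 453600]
r6 m[X7→φ2] = [1, 1]
r7 m[φ0→X0] = [432000, 259200]
r7 m[φ0→X14] = [36, 21]
r7 m[φ1→X14] = [64, 80]
r7 m[φ1→X3] = [113400, 113400]
r7 m[φ2→X0] = [4, 7]
r7 m[φ2→X7] = [1814400, 1728000]
r7 m[φ3→X14] = [75, 135]
r7 m[φ3→X13] = [107520, 120960]
r7 m[φ4→X13] = [2, 5]
r7 m[φ5→X3] = [8, 4]
r7 m[φ6→X14] = [3, 8]
r7 m[φ7→X3] = [2, 1]
r7 m[φ8→X13] = [4, 3]
r7 m[X0→φ0] = [4, 7]
r7 m[X0→φ2] = [432000, 259200]
r7 m[X14→φ0] = [14400, 86400]
r7 m[X14→φ1] = [8100, 22680]
r7 m[X14→φ3] = [6912, 13440]
r7 m[X14→φ6] = [172800, 226800]
r7 m[X13→φ3] = [8, 15]
r7 m[X13→φ4] = [430080, 362880]
r7 m[X13→φ8] = [215040, 604800]
r7 m[X3→φ1] = [16, 4]
r7 m[X3→φ5] = [226800, 113400]
r7 m[X3→φ7] = [907200, 453600]
r7 m[X7→φ2] = [1, 1]
r8 m[φ0→X0] = [432000, 259200]
r8 m[φ0→X14] = [36, 21]
r8 m[φ1→X14] = [64, 80]
r8 m[φ1→X3] = [113400, 113400]
r8 m[φ2→X0] = [4, 7]
r8 m[φ2→X7] = [1814400, 1728000]
r8 m[φ3→X14] = [75, 135]
r8 m[φ3→X13] = [107520, 120960]
r8 m[φ4→X13] = [2, 5]
r8 m[φ5→X3] = [8, 4]
r8 m[φ6→X14] = [3, 8]
r8 m[φ7→X3] = [2, 1]
r8 m[φ8→X13] = [4, 3]
r8 m[X0→φ0] = [4, 7]
r8 m[X0→φ2] = [432000, 259200]
r8 m[X14→φ0] = [14400, 86400]
r8 m[X14→φ1] = [8100, 22680]
r8 m[X14→φ3] = [6912, 13440]
r8 m[X14→φ6] = [172800, 226800]
r8 m[X13→φ3] = [8, 15]
r8 m[X13→φ4] = [430080, 362880]
r8 m[X13→φ8] = [215040, 604800]
r8 m[X3→φ1] = [16, 4]
r8 m[X3→φ5] = [226800, 113400]
r8 m[X3→φ7] = [907200, 453600]
r8 m[X7→φ2] = [1, 1]
fixed point reached at round 8
b[X14] = ⊗ incoming = [518400, 1814400]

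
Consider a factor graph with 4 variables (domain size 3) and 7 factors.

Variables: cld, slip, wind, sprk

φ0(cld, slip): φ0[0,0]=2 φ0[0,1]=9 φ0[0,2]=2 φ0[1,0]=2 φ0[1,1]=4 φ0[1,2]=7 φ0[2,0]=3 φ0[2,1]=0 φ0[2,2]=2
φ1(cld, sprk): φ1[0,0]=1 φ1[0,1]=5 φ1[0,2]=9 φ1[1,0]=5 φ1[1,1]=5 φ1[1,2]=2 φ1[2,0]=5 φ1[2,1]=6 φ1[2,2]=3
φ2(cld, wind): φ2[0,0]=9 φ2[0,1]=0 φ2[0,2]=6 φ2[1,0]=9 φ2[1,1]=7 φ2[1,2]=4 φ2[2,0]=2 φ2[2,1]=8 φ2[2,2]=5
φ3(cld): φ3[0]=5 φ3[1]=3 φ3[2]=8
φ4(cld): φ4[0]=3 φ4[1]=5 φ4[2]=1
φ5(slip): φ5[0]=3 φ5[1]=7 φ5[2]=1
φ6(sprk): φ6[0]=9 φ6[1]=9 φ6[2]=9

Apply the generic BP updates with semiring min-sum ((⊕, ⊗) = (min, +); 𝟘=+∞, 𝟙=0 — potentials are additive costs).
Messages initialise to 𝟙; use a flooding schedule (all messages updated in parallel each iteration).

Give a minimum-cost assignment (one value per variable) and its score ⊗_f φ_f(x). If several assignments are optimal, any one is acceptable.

init: all messages = 𝟙 over 3 values
r1 m[φ0→cld] = [2, 2, 0]
r1 m[φ0→slip] = [2, 0, 2]
r1 m[φ1→cld] = [1, 2, 3]
r1 m[φ1→sprk] = [1, 5, 2]
r1 m[φ2→cld] = [0, 4, 2]
r1 m[φ2→wind] = [2, 0, 4]
r1 m[φ3→cld] = [5, 3, 8]
r1 m[φ4→cld] = [3, 5, 1]
r1 m[φ5→slip] = [3, 7, 1]
r1 m[φ6→sprk] = [9, 9, 9]
r1 m[cld→φ0] = [0, 0, 0]
r1 m[cld→φ1] = [0, 0, 0]
r1 m[cld→φ2] = [0, 0, 0]
r1 m[cld→φ3] = [0, 0, 0]
r1 m[cld→φ4] = [0, 0, 0]
r1 m[slip→φ0] = [0, 0, 0]
r1 m[slip→φ5] = [0, 0, 0]
r1 m[wind→φ2] = [0, 0, 0]
r1 m[sprk→φ1] = [0, 0, 0]
r1 m[sprk→φ6] = [0, 0, 0]
r2 m[φ0→cld] = [2, 2, 0]
r2 m[φ0→slip] = [2, 0, 2]
r2 m[φ1→cld] = [1, 2, 3]
r2 m[φ1→sprk] = [1, 5, 2]
r2 m[φ2→cld] = [0, 4, 2]
r2 m[φ2→wind] = [2, 0, 4]
r2 m[φ3→cld] = [5, 3, 8]
r2 m[φ4→cld] = [3, 5, 1]
r2 m[φ5→slip] = [3, 7, 1]
r2 m[φ6→sprk] = [9, 9, 9]
r2 m[cld→φ0] = [9, 14, 14]
r2 m[cld→φ1] = [10, 14, 11]
r2 m[cld→φ2] = [11, 12, 12]
r2 m[cld→φ3] = [6, 13, 6]
r2 m[cld→φ4] = [8, 11, 13]
r2 m[slip→φ0] = [3, 7, 1]
r2 m[slip→φ5] = [2, 0, 2]
r2 m[wind→φ2] = [0, 0, 0]
r2 m[sprk→φ1] = [9, 9, 9]
r2 m[sprk→φ6] = [1, 5, 2]
r3 m[φ0→cld] = [3, 5, 3]
r3 m[φ0→slip] = [11, 14, 11]
r3 m[φ1→cld] = [10, 11, 12]
r3 m[φ1→sprk] = [11, 15, 14]
r3 m[φ2→cld] = [0, 4, 2]
r3 m[φ2→wind] = [14, 11, 16]
r3 m[φ3→cld] = [5, 3, 8]
r3 m[φ4→cld] = [3, 5, 1]
r3 m[φ5→slip] = [3, 7, 1]
r3 m[φ6→sprk] = [9, 9, 9]
r3 m[cld→φ0] = [9, 14, 14]
r3 m[cld→φ1] = [10, 14, 11]
r3 m[cld→φ2] = [11, 12, 12]
r3 m[cld→φ3] = [6, 13, 6]
r3 m[cld→φ4] = [8, 11, 13]
r3 m[slip→φ0] = [3, 7, 1]
r3 m[slip→φ5] = [2, 0, 2]
r3 m[wind→φ2] = [0, 0, 0]
r3 m[sprk→φ1] = [9, 9, 9]
r3 m[sprk→φ6] = [1, 5, 2]
r4 m[φ0→cld] = [3, 5, 3]
r4 m[φ0→slip] = [11, 14, 11]
r4 m[φ1→cld] = [10, 11, 12]
r4 m[φ1→sprk] = [11, 15, 14]
r4 m[φ2→cld] = [0, 4, 2]
r4 m[φ2→wind] = [14, 11, 16]
r4 m[φ3→cld] = [5, 3, 8]
r4 m[φ4→cld] = [3, 5, 1]
r4 m[φ5→slip] = [3, 7, 1]
r4 m[φ6→sprk] = [9, 9, 9]
r4 m[cld→φ0] = [18, 23, 23]
r4 m[cld→φ1] = [11, 17, 14]
r4 m[cld→φ2] = [21, 24, 24]
r4 m[cld→φ3] = [16, 25, 18]
r4 m[cld→φ4] = [18, 23, 25]
r4 m[slip→φ0] = [3, 7, 1]
r4 m[slip→φ5] = [11, 14, 11]
r4 m[wind→φ2] = [0, 0, 0]
r4 m[sprk→φ1] = [9, 9, 9]
r4 m[sprk→φ6] = [11, 15, 14]
r5 m[φ0→cld] = [3, 5, 3]
r5 m[φ0→slip] = [20, 23, 20]
r5 m[φ1→cld] = [10, 11, 12]
r5 m[φ1→sprk] = [12, 16, 17]
r5 m[φ2→cld] = [0, 4, 2]
r5 m[φ2→wind] = [26, 21, 27]
r5 m[φ3→cld] = [5, 3, 8]
r5 m[φ4→cld] = [3, 5, 1]
r5 m[φ5→slip] = [3, 7, 1]
r5 m[φ6→sprk] = [9, 9, 9]
r5 m[cld→φ0] = [18, 23, 23]
r5 m[cld→φ1] = [11, 17, 14]
r5 m[cld→φ2] = [21, 24, 24]
r5 m[cld→φ3] = [16, 25, 18]
r5 m[cld→φ4] = [18, 23, 25]
r5 m[slip→φ0] = [3, 7, 1]
r5 m[slip→φ5] = [11, 14, 11]
r5 m[wind→φ2] = [0, 0, 0]
r5 m[sprk→φ1] = [9, 9, 9]
r5 m[sprk→φ6] = [11, 15, 14]
r6 m[φ0→cld] = [3, 5, 3]
r6 m[φ0→slip] = [20, 23, 20]
r6 m[φ1→cld] = [10, 11, 12]
r6 m[φ1→sprk] = [12, 16, 17]
r6 m[φ2→cld] = [0, 4, 2]
r6 m[φ2→wind] = [26, 21, 27]
r6 m[φ3→cld] = [5, 3, 8]
r6 m[φ4→cld] = [3, 5, 1]
r6 m[φ5→slip] = [3, 7, 1]
r6 m[φ6→sprk] = [9, 9, 9]
r6 m[cld→φ0] = [18, 23, 23]
r6 m[cld→φ1] = [11, 17, 14]
r6 m[cld→φ2] = [21, 24, 24]
r6 m[cld→φ3] = [16, 25, 18]
r6 m[cld→φ4] = [18, 23, 25]
r6 m[slip→φ0] = [3, 7, 1]
r6 m[slip→φ5] = [20, 23, 20]
r6 m[wind→φ2] = [0, 0, 0]
r6 m[sprk→φ1] = [9, 9, 9]
r6 m[sprk→φ6] = [12, 16, 17]
r7 m[φ0→cld] = [3, 5, 3]
r7 m[φ0→slip] = [20, 23, 20]
r7 m[φ1→cld] = [10, 11, 12]
r7 m[φ1→sprk] = [12, 16, 17]
r7 m[φ2→cld] = [0, 4, 2]
r7 m[φ2→wind] = [26, 21, 27]
r7 m[φ3→cld] = [5, 3, 8]
r7 m[φ4→cld] = [3, 5, 1]
r7 m[φ5→slip] = [3, 7, 1]
r7 m[φ6→sprk] = [9, 9, 9]
r7 m[cld→φ0] = [18, 23, 23]
r7 m[cld→φ1] = [11, 17, 14]
r7 m[cld→φ2] = [21, 24, 24]
r7 m[cld→φ3] = [16, 25, 18]
r7 m[cld→φ4] = [18, 23, 25]
r7 m[slip→φ0] = [3, 7, 1]
r7 m[slip→φ5] = [20, 23, 20]
r7 m[wind→φ2] = [0, 0, 0]
r7 m[sprk→φ1] = [9, 9, 9]
r7 m[sprk→φ6] = [12, 16, 17]
fixed point reached at round 7
traceback from cld: (cld=0, slip=2, wind=1, sprk=0), score=21

assignment: (cld=0, slip=2, wind=1, sprk=0); score = 21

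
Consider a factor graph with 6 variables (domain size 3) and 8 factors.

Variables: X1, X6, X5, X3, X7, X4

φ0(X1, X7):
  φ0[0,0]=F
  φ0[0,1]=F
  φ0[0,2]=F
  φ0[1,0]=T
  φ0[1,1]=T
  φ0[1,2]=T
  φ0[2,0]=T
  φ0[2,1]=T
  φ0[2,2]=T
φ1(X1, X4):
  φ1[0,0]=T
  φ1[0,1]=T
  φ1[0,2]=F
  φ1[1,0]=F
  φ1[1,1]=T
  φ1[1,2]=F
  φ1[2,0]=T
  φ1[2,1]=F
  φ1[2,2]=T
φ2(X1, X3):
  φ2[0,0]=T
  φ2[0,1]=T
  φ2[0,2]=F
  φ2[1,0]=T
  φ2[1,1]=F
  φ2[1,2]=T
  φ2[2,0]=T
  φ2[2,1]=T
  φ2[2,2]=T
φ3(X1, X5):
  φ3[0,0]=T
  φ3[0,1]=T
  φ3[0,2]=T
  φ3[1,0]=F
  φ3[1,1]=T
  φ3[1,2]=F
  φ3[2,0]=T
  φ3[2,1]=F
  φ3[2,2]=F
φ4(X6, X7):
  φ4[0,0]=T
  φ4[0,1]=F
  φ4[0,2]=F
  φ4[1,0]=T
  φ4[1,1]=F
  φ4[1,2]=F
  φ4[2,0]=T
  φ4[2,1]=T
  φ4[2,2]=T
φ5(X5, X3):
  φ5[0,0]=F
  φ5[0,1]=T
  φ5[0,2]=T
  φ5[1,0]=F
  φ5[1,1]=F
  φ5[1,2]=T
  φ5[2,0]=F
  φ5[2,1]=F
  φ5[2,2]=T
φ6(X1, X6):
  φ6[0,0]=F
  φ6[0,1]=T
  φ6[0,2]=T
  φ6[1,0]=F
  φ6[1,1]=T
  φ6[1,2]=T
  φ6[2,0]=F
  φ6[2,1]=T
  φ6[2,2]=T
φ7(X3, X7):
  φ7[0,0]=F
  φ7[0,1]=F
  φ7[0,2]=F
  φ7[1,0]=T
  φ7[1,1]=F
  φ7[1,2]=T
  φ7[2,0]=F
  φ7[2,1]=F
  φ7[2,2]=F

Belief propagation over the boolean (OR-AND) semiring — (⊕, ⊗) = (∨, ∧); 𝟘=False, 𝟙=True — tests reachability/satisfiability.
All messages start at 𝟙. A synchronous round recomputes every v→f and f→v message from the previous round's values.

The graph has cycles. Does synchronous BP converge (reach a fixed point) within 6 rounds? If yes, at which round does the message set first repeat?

init: all messages = 𝟙 over 3 values
r1 m[φ0→X1] = [F, T, T]
r1 m[φ0→X7] = [T, T, T]
r1 m[φ1→X1] = [T, T, T]
r1 m[φ1→X4] = [T, T, T]
r1 m[φ2→X1] = [T, T, T]
r1 m[φ2→X3] = [T, T, T]
r1 m[φ3→X1] = [T, T, T]
r1 m[φ3→X5] = [T, T, T]
r1 m[φ4→X6] = [T, T, T]
r1 m[φ4→X7] = [T, T, T]
r1 m[φ5→X5] = [T, T, T]
r1 m[φ5→X3] = [F, T, T]
r1 m[φ6→X1] = [T, T, T]
r1 m[φ6→X6] = [F, T, T]
r1 m[φ7→X3] = [F, T, F]
r1 m[φ7→X7] = [T, F, T]
r1 m[X1→φ0] = [T, T, T]
r1 m[X1→φ1] = [T, T, T]
r1 m[X1→φ2] = [T, T, T]
r1 m[X1→φ3] = [T, T, T]
r1 m[X1→φ6] = [T, T, T]
r1 m[X6→φ4] = [T, T, T]
r1 m[X6→φ6] = [T, T, T]
r1 m[X5→φ3] = [T, T, T]
r1 m[X5→φ5] = [T, T, T]
r1 m[X3→φ2] = [T, T, T]
r1 m[X3→φ5] = [T, T, T]
r1 m[X3→φ7] = [T, T, T]
r1 m[X7→φ0] = [T, T, T]
r1 m[X7→φ4] = [T, T, T]
r1 m[X7→φ7] = [T, T, T]
r1 m[X4→φ1] = [T, T, T]
r2 m[φ0→X1] = [F, T, T]
r2 m[φ0→X7] = [T, T, T]
r2 m[φ1→X1] = [T, T, T]
r2 m[φ1→X4] = [T, T, T]
r2 m[φ2→X1] = [T, T, T]
r2 m[φ2→X3] = [T, T, T]
r2 m[φ3→X1] = [T, T, T]
r2 m[φ3→X5] = [T, T, T]
r2 m[φ4→X6] = [T, T, T]
r2 m[φ4→X7] = [T, T, T]
r2 m[φ5→X5] = [T, T, T]
r2 m[φ5→X3] = [F, T, T]
r2 m[φ6→X1] = [T, T, T]
r2 m[φ6→X6] = [F, T, T]
r2 m[φ7→X3] = [F, T, F]
r2 m[φ7→X7] = [T, F, T]
r2 m[X1→φ0] = [T, T, T]
r2 m[X1→φ1] = [F, T, T]
r2 m[X1→φ2] = [F, T, T]
r2 m[X1→φ3] = [F, T, T]
r2 m[X1→φ6] = [F, T, T]
r2 m[X6→φ4] = [F, T, T]
r2 m[X6→φ6] = [T, T, T]
r2 m[X5→φ3] = [T, T, T]
r2 m[X5→φ5] = [T, T, T]
r2 m[X3→φ2] = [F, T, F]
r2 m[X3→φ5] = [F, T, F]
r2 m[X3→φ7] = [F, T, T]
r2 m[X7→φ0] = [T, F, T]
r2 m[X7→φ4] = [T, F, T]
r2 m[X7→φ7] = [T, T, T]
r2 m[X4→φ1] = [T, T, T]
r3 m[φ0→X1] = [F, T, T]
r3 m[φ0→X7] = [T, T, T]
r3 m[φ1→X1] = [T, T, T]
r3 m[φ1→X4] = [T, T, T]
r3 m[φ2→X1] = [T, F, T]
r3 m[φ2→X3] = [T, T, T]
r3 m[φ3→X1] = [T, T, T]
r3 m[φ3→X5] = [T, T, F]
r3 m[φ4→X6] = [T, T, T]
r3 m[φ4→X7] = [T, T, T]
r3 m[φ5→X5] = [T, F, F]
r3 m[φ5→X3] = [F, T, T]
r3 m[φ6→X1] = [T, T, T]
r3 m[φ6→X6] = [F, T, T]
r3 m[φ7→X3] = [F, T, F]
r3 m[φ7→X7] = [T, F, T]
r3 m[X1→φ0] = [T, T, T]
r3 m[X1→φ1] = [F, T, T]
r3 m[X1→φ2] = [F, T, T]
r3 m[X1→φ3] = [F, T, T]
r3 m[X1→φ6] = [F, T, T]
r3 m[X6→φ4] = [F, T, T]
r3 m[X6→φ6] = [T, T, T]
r3 m[X5→φ3] = [T, T, T]
r3 m[X5→φ5] = [T, T, T]
r3 m[X3→φ2] = [F, T, F]
r3 m[X3→φ5] = [F, T, F]
r3 m[X3→φ7] = [F, T, T]
r3 m[X7→φ0] = [T, F, T]
r3 m[X7→φ4] = [T, F, T]
r3 m[X7→φ7] = [T, T, T]
r3 m[X4→φ1] = [T, T, T]
r4 m[φ0→X1] = [F, T, T]
r4 m[φ0→X7] = [T, T, T]
r4 m[φ1→X1] = [T, T, T]
r4 m[φ1→X4] = [T, T, T]
r4 m[φ2→X1] = [T, F, T]
r4 m[φ2→X3] = [T, T, T]
r4 m[φ3→X1] = [T, T, T]
r4 m[φ3→X5] = [T, T, F]
r4 m[φ4→X6] = [T, T, T]
r4 m[φ4→X7] = [T, T, T]
r4 m[φ5→X5] = [T, F, F]
r4 m[φ5→X3] = [F, T, T]
r4 m[φ6→X1] = [T, T, T]
r4 m[φ6→X6] = [F, T, T]
r4 m[φ7→X3] = [F, T, F]
r4 m[φ7→X7] = [T, F, T]
r4 m[X1→φ0] = [T, F, T]
r4 m[X1→φ1] = [F, F, T]
r4 m[X1→φ2] = [F, T, T]
r4 m[X1→φ3] = [F, F, T]
r4 m[X1→φ6] = [F, F, T]
r4 m[X6→φ4] = [F, T, T]
r4 m[X6→φ6] = [T, T, T]
r4 m[X5→φ3] = [T, F, F]
r4 m[X5→φ5] = [T, T, F]
r4 m[X3→φ2] = [F, T, F]
r4 m[X3→φ5] = [F, T, F]
r4 m[X3→φ7] = [F, T, T]
r4 m[X7→φ0] = [T, F, T]
r4 m[X7→φ4] = [T, F, T]
r4 m[X7→φ7] = [T, T, T]
r4 m[X4→φ1] = [T, T, T]
r5 m[φ0→X1] = [F, T, T]
r5 m[φ0→X7] = [T, T, T]
r5 m[φ1→X1] = [T, T, T]
r5 m[φ1→X4] = [T, F, T]
r5 m[φ2→X1] = [T, F, T]
r5 m[φ2→X3] = [T, T, T]
r5 m[φ3→X1] = [T, F, T]
r5 m[φ3→X5] = [T, F, F]
r5 m[φ4→X6] = [T, T, T]
r5 m[φ4→X7] = [T, T, T]
r5 m[φ5→X5] = [T, F, F]
r5 m[φ5→X3] = [F, T, T]
r5 m[φ6→X1] = [T, T, T]
r5 m[φ6→X6] = [F, T, T]
r5 m[φ7→X3] = [F, T, F]
r5 m[φ7→X7] = [T, F, T]
r5 m[X1→φ0] = [T, F, T]
r5 m[X1→φ1] = [F, F, T]
r5 m[X1→φ2] = [F, T, T]
r5 m[X1→φ3] = [F, F, T]
r5 m[X1→φ6] = [F, F, T]
r5 m[X6→φ4] = [F, T, T]
r5 m[X6→φ6] = [T, T, T]
r5 m[X5→φ3] = [T, F, F]
r5 m[X5→φ5] = [T, T, F]
r5 m[X3→φ2] = [F, T, F]
r5 m[X3→φ5] = [F, T, F]
r5 m[X3→φ7] = [F, T, T]
r5 m[X7→φ0] = [T, F, T]
r5 m[X7→φ4] = [T, F, T]
r5 m[X7→φ7] = [T, T, T]
r5 m[X4→φ1] = [T, T, T]
r6 m[φ0→X1] = [F, T, T]
r6 m[φ0→X7] = [T, T, T]
r6 m[φ1→X1] = [T, T, T]
r6 m[φ1→X4] = [T, F, T]
r6 m[φ2→X1] = [T, F, T]
r6 m[φ2→X3] = [T, T, T]
r6 m[φ3→X1] = [T, F, T]
r6 m[φ3→X5] = [T, F, F]
r6 m[φ4→X6] = [T, T, T]
r6 m[φ4→X7] = [T, T, T]
r6 m[φ5→X5] = [T, F, F]
r6 m[φ5→X3] = [F, T, T]
r6 m[φ6→X1] = [T, T, T]
r6 m[φ6→X6] = [F, T, T]
r6 m[φ7→X3] = [F, T, F]
r6 m[φ7→X7] = [T, F, T]
r6 m[X1→φ0] = [T, F, T]
r6 m[X1→φ1] = [F, F, T]
r6 m[X1→φ2] = [F, F, T]
r6 m[X1→φ3] = [F, F, T]
r6 m[X1→φ6] = [F, F, T]
r6 m[X6→φ4] = [F, T, T]
r6 m[X6→φ6] = [T, T, T]
r6 m[X5→φ3] = [T, F, F]
r6 m[X5→φ5] = [T, F, F]
r6 m[X3→φ2] = [F, T, F]
r6 m[X3→φ5] = [F, T, F]
r6 m[X3→φ7] = [F, T, T]
r6 m[X7→φ0] = [T, F, T]
r6 m[X7→φ4] = [T, F, T]
r6 m[X7→φ7] = [T, T, T]
r6 m[X4→φ1] = [T, T, T]
no fixed point within 6 rounds

NOT CONVERGED within 6 rounds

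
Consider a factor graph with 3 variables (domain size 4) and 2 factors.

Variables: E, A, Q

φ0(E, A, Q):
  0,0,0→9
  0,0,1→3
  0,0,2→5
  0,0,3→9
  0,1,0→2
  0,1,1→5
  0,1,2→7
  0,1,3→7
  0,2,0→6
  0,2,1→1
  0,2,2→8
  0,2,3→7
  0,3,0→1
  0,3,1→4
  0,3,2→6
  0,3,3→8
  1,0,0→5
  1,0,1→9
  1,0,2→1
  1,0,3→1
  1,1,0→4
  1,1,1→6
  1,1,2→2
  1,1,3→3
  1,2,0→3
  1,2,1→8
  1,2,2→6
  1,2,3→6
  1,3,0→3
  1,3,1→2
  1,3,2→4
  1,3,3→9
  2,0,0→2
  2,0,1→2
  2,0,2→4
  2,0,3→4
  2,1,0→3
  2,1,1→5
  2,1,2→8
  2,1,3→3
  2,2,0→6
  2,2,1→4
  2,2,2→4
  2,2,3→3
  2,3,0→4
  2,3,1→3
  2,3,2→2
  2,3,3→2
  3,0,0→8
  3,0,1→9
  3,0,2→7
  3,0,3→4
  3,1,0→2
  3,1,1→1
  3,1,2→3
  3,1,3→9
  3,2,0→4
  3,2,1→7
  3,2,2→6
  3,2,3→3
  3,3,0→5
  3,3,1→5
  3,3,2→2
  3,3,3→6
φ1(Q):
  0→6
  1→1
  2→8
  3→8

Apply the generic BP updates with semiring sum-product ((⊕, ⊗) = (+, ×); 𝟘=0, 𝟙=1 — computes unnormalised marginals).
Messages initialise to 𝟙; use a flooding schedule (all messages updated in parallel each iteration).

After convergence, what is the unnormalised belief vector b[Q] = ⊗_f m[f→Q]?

b[Q] = [402, 74, 600, 672]

init: all messages = 𝟙 over 4 values
r1 m[φ0→E] = [88, 72, 59, 81]
r1 m[φ0→A] = [82, 70, 82, 66]
r1 m[φ0→Q] = [67, 74, 75, 84]
r1 m[φ1→Q] = [6, 1, 8, 8]
r1 m[E→φ0] = [1, 1, 1, 1]
r1 m[A→φ0] = [1, 1, 1, 1]
r1 m[Q→φ0] = [1, 1, 1, 1]
r1 m[Q→φ1] = [1, 1, 1, 1]
r2 m[φ0→E] = [88, 72, 59, 81]
r2 m[φ0→A] = [82, 70, 82, 66]
r2 m[φ0→Q] = [67, 74, 75, 84]
r2 m[φ1→Q] = [6, 1, 8, 8]
r2 m[E→φ0] = [1, 1, 1, 1]
r2 m[A→φ0] = [1, 1, 1, 1]
r2 m[Q→φ0] = [6, 1, 8, 8]
r2 m[Q→φ1] = [67, 74, 75, 84]
r3 m[φ0→E] = [577, 371, 344, 456]
r3 m[φ0→A] = [447, 419, 478, 404]
r3 m[φ0→Q] = [67, 74, 75, 84]
r3 m[φ1→Q] = [6, 1, 8, 8]
r3 m[E→φ0] = [1, 1, 1, 1]
r3 m[A→φ0] = [1, 1, 1, 1]
r3 m[Q→φ0] = [6, 1, 8, 8]
r3 m[Q→φ1] = [67, 74, 75, 84]
r4 m[φ0→E] = [577, 371, 344, 456]
r4 m[φ0→A] = [447, 419, 478, 404]
r4 m[φ0→Q] = [67, 74, 75, 84]
r4 m[φ1→Q] = [6, 1, 8, 8]
r4 m[E→φ0] = [1, 1, 1, 1]
r4 m[A→φ0] = [1, 1, 1, 1]
r4 m[Q→φ0] = [6, 1, 8, 8]
r4 m[Q→φ1] = [67, 74, 75, 84]
fixed point reached at round 4
b[Q] = ⊗ incoming = [402, 74, 600, 672]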